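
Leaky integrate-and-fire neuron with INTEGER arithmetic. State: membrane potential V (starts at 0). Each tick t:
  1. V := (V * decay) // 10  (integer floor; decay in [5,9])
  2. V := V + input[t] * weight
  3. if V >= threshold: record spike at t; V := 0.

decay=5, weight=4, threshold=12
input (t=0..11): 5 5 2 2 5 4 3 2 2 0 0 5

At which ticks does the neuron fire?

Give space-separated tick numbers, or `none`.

Answer: 0 1 3 4 5 6 8 11

Derivation:
t=0: input=5 -> V=0 FIRE
t=1: input=5 -> V=0 FIRE
t=2: input=2 -> V=8
t=3: input=2 -> V=0 FIRE
t=4: input=5 -> V=0 FIRE
t=5: input=4 -> V=0 FIRE
t=6: input=3 -> V=0 FIRE
t=7: input=2 -> V=8
t=8: input=2 -> V=0 FIRE
t=9: input=0 -> V=0
t=10: input=0 -> V=0
t=11: input=5 -> V=0 FIRE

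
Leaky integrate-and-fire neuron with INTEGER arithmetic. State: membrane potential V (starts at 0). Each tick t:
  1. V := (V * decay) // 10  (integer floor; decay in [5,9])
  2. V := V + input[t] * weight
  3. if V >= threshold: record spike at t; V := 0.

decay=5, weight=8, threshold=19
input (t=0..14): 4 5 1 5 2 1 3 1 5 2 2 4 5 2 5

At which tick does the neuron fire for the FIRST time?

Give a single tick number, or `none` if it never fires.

Answer: 0

Derivation:
t=0: input=4 -> V=0 FIRE
t=1: input=5 -> V=0 FIRE
t=2: input=1 -> V=8
t=3: input=5 -> V=0 FIRE
t=4: input=2 -> V=16
t=5: input=1 -> V=16
t=6: input=3 -> V=0 FIRE
t=7: input=1 -> V=8
t=8: input=5 -> V=0 FIRE
t=9: input=2 -> V=16
t=10: input=2 -> V=0 FIRE
t=11: input=4 -> V=0 FIRE
t=12: input=5 -> V=0 FIRE
t=13: input=2 -> V=16
t=14: input=5 -> V=0 FIRE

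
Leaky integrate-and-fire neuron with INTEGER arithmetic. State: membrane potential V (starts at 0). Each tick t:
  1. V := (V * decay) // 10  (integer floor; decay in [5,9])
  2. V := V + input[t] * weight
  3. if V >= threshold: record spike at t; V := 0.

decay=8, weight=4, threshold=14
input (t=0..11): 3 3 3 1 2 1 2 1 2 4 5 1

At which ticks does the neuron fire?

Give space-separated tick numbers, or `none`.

t=0: input=3 -> V=12
t=1: input=3 -> V=0 FIRE
t=2: input=3 -> V=12
t=3: input=1 -> V=13
t=4: input=2 -> V=0 FIRE
t=5: input=1 -> V=4
t=6: input=2 -> V=11
t=7: input=1 -> V=12
t=8: input=2 -> V=0 FIRE
t=9: input=4 -> V=0 FIRE
t=10: input=5 -> V=0 FIRE
t=11: input=1 -> V=4

Answer: 1 4 8 9 10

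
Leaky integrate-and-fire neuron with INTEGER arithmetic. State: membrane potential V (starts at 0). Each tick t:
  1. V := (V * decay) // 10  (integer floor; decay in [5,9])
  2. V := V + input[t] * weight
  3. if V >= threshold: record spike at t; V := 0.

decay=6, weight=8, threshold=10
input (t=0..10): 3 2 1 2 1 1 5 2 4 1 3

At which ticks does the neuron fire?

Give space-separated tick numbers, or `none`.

t=0: input=3 -> V=0 FIRE
t=1: input=2 -> V=0 FIRE
t=2: input=1 -> V=8
t=3: input=2 -> V=0 FIRE
t=4: input=1 -> V=8
t=5: input=1 -> V=0 FIRE
t=6: input=5 -> V=0 FIRE
t=7: input=2 -> V=0 FIRE
t=8: input=4 -> V=0 FIRE
t=9: input=1 -> V=8
t=10: input=3 -> V=0 FIRE

Answer: 0 1 3 5 6 7 8 10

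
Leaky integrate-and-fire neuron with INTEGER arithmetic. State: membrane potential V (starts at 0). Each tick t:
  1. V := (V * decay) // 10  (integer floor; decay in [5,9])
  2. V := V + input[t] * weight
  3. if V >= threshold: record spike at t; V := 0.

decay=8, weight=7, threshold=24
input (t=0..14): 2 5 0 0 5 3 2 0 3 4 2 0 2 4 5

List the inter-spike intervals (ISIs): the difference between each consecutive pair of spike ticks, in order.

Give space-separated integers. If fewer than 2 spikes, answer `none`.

Answer: 3 2 3 4 1

Derivation:
t=0: input=2 -> V=14
t=1: input=5 -> V=0 FIRE
t=2: input=0 -> V=0
t=3: input=0 -> V=0
t=4: input=5 -> V=0 FIRE
t=5: input=3 -> V=21
t=6: input=2 -> V=0 FIRE
t=7: input=0 -> V=0
t=8: input=3 -> V=21
t=9: input=4 -> V=0 FIRE
t=10: input=2 -> V=14
t=11: input=0 -> V=11
t=12: input=2 -> V=22
t=13: input=4 -> V=0 FIRE
t=14: input=5 -> V=0 FIRE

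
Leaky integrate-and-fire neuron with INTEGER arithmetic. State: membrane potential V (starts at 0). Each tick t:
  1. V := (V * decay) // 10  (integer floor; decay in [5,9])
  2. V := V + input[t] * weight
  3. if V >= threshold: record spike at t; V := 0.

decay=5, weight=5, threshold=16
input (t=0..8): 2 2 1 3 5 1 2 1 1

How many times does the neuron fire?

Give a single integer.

Answer: 2

Derivation:
t=0: input=2 -> V=10
t=1: input=2 -> V=15
t=2: input=1 -> V=12
t=3: input=3 -> V=0 FIRE
t=4: input=5 -> V=0 FIRE
t=5: input=1 -> V=5
t=6: input=2 -> V=12
t=7: input=1 -> V=11
t=8: input=1 -> V=10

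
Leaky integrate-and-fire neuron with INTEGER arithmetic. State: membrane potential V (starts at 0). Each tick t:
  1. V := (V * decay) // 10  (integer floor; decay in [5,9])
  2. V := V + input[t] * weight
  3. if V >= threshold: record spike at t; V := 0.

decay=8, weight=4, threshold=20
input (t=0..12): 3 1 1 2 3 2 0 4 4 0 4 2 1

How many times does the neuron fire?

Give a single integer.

Answer: 3

Derivation:
t=0: input=3 -> V=12
t=1: input=1 -> V=13
t=2: input=1 -> V=14
t=3: input=2 -> V=19
t=4: input=3 -> V=0 FIRE
t=5: input=2 -> V=8
t=6: input=0 -> V=6
t=7: input=4 -> V=0 FIRE
t=8: input=4 -> V=16
t=9: input=0 -> V=12
t=10: input=4 -> V=0 FIRE
t=11: input=2 -> V=8
t=12: input=1 -> V=10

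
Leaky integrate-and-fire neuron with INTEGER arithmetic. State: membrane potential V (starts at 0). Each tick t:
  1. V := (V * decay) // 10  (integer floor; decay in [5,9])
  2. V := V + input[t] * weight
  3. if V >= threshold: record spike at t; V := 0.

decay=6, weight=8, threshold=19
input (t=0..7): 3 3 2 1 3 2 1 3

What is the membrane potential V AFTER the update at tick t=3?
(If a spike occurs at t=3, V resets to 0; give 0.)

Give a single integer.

t=0: input=3 -> V=0 FIRE
t=1: input=3 -> V=0 FIRE
t=2: input=2 -> V=16
t=3: input=1 -> V=17
t=4: input=3 -> V=0 FIRE
t=5: input=2 -> V=16
t=6: input=1 -> V=17
t=7: input=3 -> V=0 FIRE

Answer: 17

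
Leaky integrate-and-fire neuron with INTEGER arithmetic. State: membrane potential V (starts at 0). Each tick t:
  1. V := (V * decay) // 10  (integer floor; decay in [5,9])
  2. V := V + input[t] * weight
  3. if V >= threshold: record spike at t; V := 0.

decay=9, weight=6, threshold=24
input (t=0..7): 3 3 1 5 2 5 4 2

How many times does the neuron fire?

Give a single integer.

t=0: input=3 -> V=18
t=1: input=3 -> V=0 FIRE
t=2: input=1 -> V=6
t=3: input=5 -> V=0 FIRE
t=4: input=2 -> V=12
t=5: input=5 -> V=0 FIRE
t=6: input=4 -> V=0 FIRE
t=7: input=2 -> V=12

Answer: 4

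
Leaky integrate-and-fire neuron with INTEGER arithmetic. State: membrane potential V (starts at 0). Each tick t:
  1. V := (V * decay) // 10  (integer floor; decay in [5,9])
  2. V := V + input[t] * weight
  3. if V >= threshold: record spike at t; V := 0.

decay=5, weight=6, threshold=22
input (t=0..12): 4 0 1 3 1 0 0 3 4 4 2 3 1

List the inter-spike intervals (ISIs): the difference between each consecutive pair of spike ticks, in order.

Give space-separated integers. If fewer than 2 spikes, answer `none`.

Answer: 8 1 2

Derivation:
t=0: input=4 -> V=0 FIRE
t=1: input=0 -> V=0
t=2: input=1 -> V=6
t=3: input=3 -> V=21
t=4: input=1 -> V=16
t=5: input=0 -> V=8
t=6: input=0 -> V=4
t=7: input=3 -> V=20
t=8: input=4 -> V=0 FIRE
t=9: input=4 -> V=0 FIRE
t=10: input=2 -> V=12
t=11: input=3 -> V=0 FIRE
t=12: input=1 -> V=6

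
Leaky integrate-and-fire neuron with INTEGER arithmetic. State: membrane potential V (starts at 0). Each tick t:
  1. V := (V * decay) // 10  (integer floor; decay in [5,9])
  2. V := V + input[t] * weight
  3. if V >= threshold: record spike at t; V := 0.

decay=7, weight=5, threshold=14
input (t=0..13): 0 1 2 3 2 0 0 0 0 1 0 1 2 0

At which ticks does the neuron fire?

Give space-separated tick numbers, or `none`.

t=0: input=0 -> V=0
t=1: input=1 -> V=5
t=2: input=2 -> V=13
t=3: input=3 -> V=0 FIRE
t=4: input=2 -> V=10
t=5: input=0 -> V=7
t=6: input=0 -> V=4
t=7: input=0 -> V=2
t=8: input=0 -> V=1
t=9: input=1 -> V=5
t=10: input=0 -> V=3
t=11: input=1 -> V=7
t=12: input=2 -> V=0 FIRE
t=13: input=0 -> V=0

Answer: 3 12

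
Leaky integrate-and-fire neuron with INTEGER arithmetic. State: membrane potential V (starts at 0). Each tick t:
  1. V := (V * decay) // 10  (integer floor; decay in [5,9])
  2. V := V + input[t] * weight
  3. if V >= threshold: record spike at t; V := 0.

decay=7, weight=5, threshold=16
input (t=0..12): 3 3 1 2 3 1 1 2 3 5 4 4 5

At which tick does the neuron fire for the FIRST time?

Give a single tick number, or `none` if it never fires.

t=0: input=3 -> V=15
t=1: input=3 -> V=0 FIRE
t=2: input=1 -> V=5
t=3: input=2 -> V=13
t=4: input=3 -> V=0 FIRE
t=5: input=1 -> V=5
t=6: input=1 -> V=8
t=7: input=2 -> V=15
t=8: input=3 -> V=0 FIRE
t=9: input=5 -> V=0 FIRE
t=10: input=4 -> V=0 FIRE
t=11: input=4 -> V=0 FIRE
t=12: input=5 -> V=0 FIRE

Answer: 1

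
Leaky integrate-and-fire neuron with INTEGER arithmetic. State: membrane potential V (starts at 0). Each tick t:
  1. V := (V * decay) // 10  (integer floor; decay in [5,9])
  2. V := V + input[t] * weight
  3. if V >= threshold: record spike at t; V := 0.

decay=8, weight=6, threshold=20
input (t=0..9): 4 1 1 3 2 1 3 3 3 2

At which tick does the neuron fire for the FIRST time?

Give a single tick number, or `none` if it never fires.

Answer: 0

Derivation:
t=0: input=4 -> V=0 FIRE
t=1: input=1 -> V=6
t=2: input=1 -> V=10
t=3: input=3 -> V=0 FIRE
t=4: input=2 -> V=12
t=5: input=1 -> V=15
t=6: input=3 -> V=0 FIRE
t=7: input=3 -> V=18
t=8: input=3 -> V=0 FIRE
t=9: input=2 -> V=12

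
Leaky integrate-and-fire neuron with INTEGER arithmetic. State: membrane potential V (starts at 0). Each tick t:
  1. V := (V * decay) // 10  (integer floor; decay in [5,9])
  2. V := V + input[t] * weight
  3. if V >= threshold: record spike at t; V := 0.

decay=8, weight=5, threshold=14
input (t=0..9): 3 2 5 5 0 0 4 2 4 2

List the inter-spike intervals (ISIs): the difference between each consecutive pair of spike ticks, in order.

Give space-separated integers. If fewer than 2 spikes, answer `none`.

Answer: 2 1 3 2

Derivation:
t=0: input=3 -> V=0 FIRE
t=1: input=2 -> V=10
t=2: input=5 -> V=0 FIRE
t=3: input=5 -> V=0 FIRE
t=4: input=0 -> V=0
t=5: input=0 -> V=0
t=6: input=4 -> V=0 FIRE
t=7: input=2 -> V=10
t=8: input=4 -> V=0 FIRE
t=9: input=2 -> V=10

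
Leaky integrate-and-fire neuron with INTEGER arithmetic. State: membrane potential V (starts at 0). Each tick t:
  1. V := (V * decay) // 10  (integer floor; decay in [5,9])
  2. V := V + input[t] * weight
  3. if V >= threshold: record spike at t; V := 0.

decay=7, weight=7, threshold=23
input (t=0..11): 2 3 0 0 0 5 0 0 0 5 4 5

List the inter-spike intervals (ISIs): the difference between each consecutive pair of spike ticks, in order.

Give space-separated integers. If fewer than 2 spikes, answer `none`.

Answer: 4 4 1 1

Derivation:
t=0: input=2 -> V=14
t=1: input=3 -> V=0 FIRE
t=2: input=0 -> V=0
t=3: input=0 -> V=0
t=4: input=0 -> V=0
t=5: input=5 -> V=0 FIRE
t=6: input=0 -> V=0
t=7: input=0 -> V=0
t=8: input=0 -> V=0
t=9: input=5 -> V=0 FIRE
t=10: input=4 -> V=0 FIRE
t=11: input=5 -> V=0 FIRE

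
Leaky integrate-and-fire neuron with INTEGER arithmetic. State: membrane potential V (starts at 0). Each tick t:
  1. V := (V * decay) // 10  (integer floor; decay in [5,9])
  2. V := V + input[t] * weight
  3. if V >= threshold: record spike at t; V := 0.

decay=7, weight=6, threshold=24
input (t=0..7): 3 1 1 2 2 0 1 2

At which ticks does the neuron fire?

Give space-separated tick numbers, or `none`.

Answer: 3

Derivation:
t=0: input=3 -> V=18
t=1: input=1 -> V=18
t=2: input=1 -> V=18
t=3: input=2 -> V=0 FIRE
t=4: input=2 -> V=12
t=5: input=0 -> V=8
t=6: input=1 -> V=11
t=7: input=2 -> V=19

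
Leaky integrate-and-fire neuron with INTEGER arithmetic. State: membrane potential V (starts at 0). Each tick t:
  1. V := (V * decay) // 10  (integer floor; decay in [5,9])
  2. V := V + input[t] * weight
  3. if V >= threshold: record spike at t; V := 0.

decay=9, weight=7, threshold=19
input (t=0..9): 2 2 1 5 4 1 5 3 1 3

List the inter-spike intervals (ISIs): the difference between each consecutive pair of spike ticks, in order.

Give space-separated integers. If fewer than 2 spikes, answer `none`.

t=0: input=2 -> V=14
t=1: input=2 -> V=0 FIRE
t=2: input=1 -> V=7
t=3: input=5 -> V=0 FIRE
t=4: input=4 -> V=0 FIRE
t=5: input=1 -> V=7
t=6: input=5 -> V=0 FIRE
t=7: input=3 -> V=0 FIRE
t=8: input=1 -> V=7
t=9: input=3 -> V=0 FIRE

Answer: 2 1 2 1 2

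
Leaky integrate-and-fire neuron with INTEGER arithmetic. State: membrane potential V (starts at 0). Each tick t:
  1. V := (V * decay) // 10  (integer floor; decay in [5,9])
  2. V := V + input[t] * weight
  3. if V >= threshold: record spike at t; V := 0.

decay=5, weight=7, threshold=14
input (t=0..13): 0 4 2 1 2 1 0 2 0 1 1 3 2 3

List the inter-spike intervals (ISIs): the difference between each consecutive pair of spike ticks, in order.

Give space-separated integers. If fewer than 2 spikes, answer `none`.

t=0: input=0 -> V=0
t=1: input=4 -> V=0 FIRE
t=2: input=2 -> V=0 FIRE
t=3: input=1 -> V=7
t=4: input=2 -> V=0 FIRE
t=5: input=1 -> V=7
t=6: input=0 -> V=3
t=7: input=2 -> V=0 FIRE
t=8: input=0 -> V=0
t=9: input=1 -> V=7
t=10: input=1 -> V=10
t=11: input=3 -> V=0 FIRE
t=12: input=2 -> V=0 FIRE
t=13: input=3 -> V=0 FIRE

Answer: 1 2 3 4 1 1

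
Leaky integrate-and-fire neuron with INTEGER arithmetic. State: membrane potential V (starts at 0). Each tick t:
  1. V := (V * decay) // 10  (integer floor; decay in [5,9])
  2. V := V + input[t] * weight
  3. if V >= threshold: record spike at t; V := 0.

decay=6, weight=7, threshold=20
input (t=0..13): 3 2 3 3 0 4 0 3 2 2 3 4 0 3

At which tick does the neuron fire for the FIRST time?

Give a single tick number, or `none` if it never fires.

Answer: 0

Derivation:
t=0: input=3 -> V=0 FIRE
t=1: input=2 -> V=14
t=2: input=3 -> V=0 FIRE
t=3: input=3 -> V=0 FIRE
t=4: input=0 -> V=0
t=5: input=4 -> V=0 FIRE
t=6: input=0 -> V=0
t=7: input=3 -> V=0 FIRE
t=8: input=2 -> V=14
t=9: input=2 -> V=0 FIRE
t=10: input=3 -> V=0 FIRE
t=11: input=4 -> V=0 FIRE
t=12: input=0 -> V=0
t=13: input=3 -> V=0 FIRE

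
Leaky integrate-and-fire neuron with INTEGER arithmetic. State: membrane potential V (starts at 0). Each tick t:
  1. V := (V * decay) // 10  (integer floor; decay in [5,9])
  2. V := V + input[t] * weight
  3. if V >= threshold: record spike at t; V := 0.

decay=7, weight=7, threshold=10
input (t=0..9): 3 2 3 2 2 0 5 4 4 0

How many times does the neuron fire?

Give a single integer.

t=0: input=3 -> V=0 FIRE
t=1: input=2 -> V=0 FIRE
t=2: input=3 -> V=0 FIRE
t=3: input=2 -> V=0 FIRE
t=4: input=2 -> V=0 FIRE
t=5: input=0 -> V=0
t=6: input=5 -> V=0 FIRE
t=7: input=4 -> V=0 FIRE
t=8: input=4 -> V=0 FIRE
t=9: input=0 -> V=0

Answer: 8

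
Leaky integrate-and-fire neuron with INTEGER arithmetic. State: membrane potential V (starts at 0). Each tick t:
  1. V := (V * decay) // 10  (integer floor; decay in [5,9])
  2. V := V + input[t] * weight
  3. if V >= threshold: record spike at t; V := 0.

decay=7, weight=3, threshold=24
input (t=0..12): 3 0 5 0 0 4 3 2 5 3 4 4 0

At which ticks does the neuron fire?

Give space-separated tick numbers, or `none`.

t=0: input=3 -> V=9
t=1: input=0 -> V=6
t=2: input=5 -> V=19
t=3: input=0 -> V=13
t=4: input=0 -> V=9
t=5: input=4 -> V=18
t=6: input=3 -> V=21
t=7: input=2 -> V=20
t=8: input=5 -> V=0 FIRE
t=9: input=3 -> V=9
t=10: input=4 -> V=18
t=11: input=4 -> V=0 FIRE
t=12: input=0 -> V=0

Answer: 8 11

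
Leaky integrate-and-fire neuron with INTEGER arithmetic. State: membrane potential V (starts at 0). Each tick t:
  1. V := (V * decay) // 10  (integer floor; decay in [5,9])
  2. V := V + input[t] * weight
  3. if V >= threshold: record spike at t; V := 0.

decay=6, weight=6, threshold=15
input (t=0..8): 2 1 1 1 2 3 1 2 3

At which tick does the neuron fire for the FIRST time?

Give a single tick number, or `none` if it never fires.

Answer: 4

Derivation:
t=0: input=2 -> V=12
t=1: input=1 -> V=13
t=2: input=1 -> V=13
t=3: input=1 -> V=13
t=4: input=2 -> V=0 FIRE
t=5: input=3 -> V=0 FIRE
t=6: input=1 -> V=6
t=7: input=2 -> V=0 FIRE
t=8: input=3 -> V=0 FIRE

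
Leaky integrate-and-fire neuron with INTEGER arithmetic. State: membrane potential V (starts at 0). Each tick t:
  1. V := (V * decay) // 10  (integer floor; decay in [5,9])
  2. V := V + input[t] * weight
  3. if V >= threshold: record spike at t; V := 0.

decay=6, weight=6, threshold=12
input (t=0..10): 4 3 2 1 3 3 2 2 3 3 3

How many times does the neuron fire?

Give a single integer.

Answer: 10

Derivation:
t=0: input=4 -> V=0 FIRE
t=1: input=3 -> V=0 FIRE
t=2: input=2 -> V=0 FIRE
t=3: input=1 -> V=6
t=4: input=3 -> V=0 FIRE
t=5: input=3 -> V=0 FIRE
t=6: input=2 -> V=0 FIRE
t=7: input=2 -> V=0 FIRE
t=8: input=3 -> V=0 FIRE
t=9: input=3 -> V=0 FIRE
t=10: input=3 -> V=0 FIRE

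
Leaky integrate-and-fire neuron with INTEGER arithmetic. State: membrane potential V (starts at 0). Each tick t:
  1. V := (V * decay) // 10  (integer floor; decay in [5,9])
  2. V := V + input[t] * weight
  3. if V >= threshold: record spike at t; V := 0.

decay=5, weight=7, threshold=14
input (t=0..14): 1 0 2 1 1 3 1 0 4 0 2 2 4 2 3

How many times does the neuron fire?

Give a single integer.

t=0: input=1 -> V=7
t=1: input=0 -> V=3
t=2: input=2 -> V=0 FIRE
t=3: input=1 -> V=7
t=4: input=1 -> V=10
t=5: input=3 -> V=0 FIRE
t=6: input=1 -> V=7
t=7: input=0 -> V=3
t=8: input=4 -> V=0 FIRE
t=9: input=0 -> V=0
t=10: input=2 -> V=0 FIRE
t=11: input=2 -> V=0 FIRE
t=12: input=4 -> V=0 FIRE
t=13: input=2 -> V=0 FIRE
t=14: input=3 -> V=0 FIRE

Answer: 8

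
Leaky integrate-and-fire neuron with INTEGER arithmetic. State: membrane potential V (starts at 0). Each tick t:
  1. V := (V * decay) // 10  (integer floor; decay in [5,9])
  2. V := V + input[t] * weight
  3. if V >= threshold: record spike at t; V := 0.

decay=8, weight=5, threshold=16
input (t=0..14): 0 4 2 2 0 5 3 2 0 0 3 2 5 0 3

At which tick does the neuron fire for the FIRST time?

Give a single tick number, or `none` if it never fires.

t=0: input=0 -> V=0
t=1: input=4 -> V=0 FIRE
t=2: input=2 -> V=10
t=3: input=2 -> V=0 FIRE
t=4: input=0 -> V=0
t=5: input=5 -> V=0 FIRE
t=6: input=3 -> V=15
t=7: input=2 -> V=0 FIRE
t=8: input=0 -> V=0
t=9: input=0 -> V=0
t=10: input=3 -> V=15
t=11: input=2 -> V=0 FIRE
t=12: input=5 -> V=0 FIRE
t=13: input=0 -> V=0
t=14: input=3 -> V=15

Answer: 1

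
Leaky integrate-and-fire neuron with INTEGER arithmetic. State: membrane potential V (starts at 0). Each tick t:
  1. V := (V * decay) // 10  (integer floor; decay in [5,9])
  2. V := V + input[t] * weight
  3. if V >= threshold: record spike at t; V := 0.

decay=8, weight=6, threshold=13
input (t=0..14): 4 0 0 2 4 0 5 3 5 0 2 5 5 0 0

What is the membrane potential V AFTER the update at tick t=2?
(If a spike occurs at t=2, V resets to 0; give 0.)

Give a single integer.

Answer: 0

Derivation:
t=0: input=4 -> V=0 FIRE
t=1: input=0 -> V=0
t=2: input=0 -> V=0
t=3: input=2 -> V=12
t=4: input=4 -> V=0 FIRE
t=5: input=0 -> V=0
t=6: input=5 -> V=0 FIRE
t=7: input=3 -> V=0 FIRE
t=8: input=5 -> V=0 FIRE
t=9: input=0 -> V=0
t=10: input=2 -> V=12
t=11: input=5 -> V=0 FIRE
t=12: input=5 -> V=0 FIRE
t=13: input=0 -> V=0
t=14: input=0 -> V=0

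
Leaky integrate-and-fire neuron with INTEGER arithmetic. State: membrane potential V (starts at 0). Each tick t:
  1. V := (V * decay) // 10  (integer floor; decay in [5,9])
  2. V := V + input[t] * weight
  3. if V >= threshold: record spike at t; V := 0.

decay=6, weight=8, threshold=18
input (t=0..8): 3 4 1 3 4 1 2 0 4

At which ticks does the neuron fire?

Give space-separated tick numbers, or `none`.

t=0: input=3 -> V=0 FIRE
t=1: input=4 -> V=0 FIRE
t=2: input=1 -> V=8
t=3: input=3 -> V=0 FIRE
t=4: input=4 -> V=0 FIRE
t=5: input=1 -> V=8
t=6: input=2 -> V=0 FIRE
t=7: input=0 -> V=0
t=8: input=4 -> V=0 FIRE

Answer: 0 1 3 4 6 8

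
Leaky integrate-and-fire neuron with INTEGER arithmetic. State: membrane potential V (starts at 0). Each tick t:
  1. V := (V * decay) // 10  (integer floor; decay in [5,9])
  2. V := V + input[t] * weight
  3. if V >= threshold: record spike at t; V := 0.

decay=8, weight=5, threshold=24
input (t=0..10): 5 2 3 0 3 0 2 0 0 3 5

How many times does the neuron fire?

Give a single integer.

Answer: 3

Derivation:
t=0: input=5 -> V=0 FIRE
t=1: input=2 -> V=10
t=2: input=3 -> V=23
t=3: input=0 -> V=18
t=4: input=3 -> V=0 FIRE
t=5: input=0 -> V=0
t=6: input=2 -> V=10
t=7: input=0 -> V=8
t=8: input=0 -> V=6
t=9: input=3 -> V=19
t=10: input=5 -> V=0 FIRE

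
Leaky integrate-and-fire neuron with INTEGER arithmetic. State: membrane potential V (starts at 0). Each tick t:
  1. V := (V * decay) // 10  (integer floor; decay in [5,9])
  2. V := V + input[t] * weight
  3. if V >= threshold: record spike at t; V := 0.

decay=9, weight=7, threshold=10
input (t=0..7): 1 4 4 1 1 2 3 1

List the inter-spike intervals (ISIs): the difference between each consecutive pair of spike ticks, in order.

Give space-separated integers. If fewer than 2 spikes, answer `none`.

Answer: 1 2 1 1

Derivation:
t=0: input=1 -> V=7
t=1: input=4 -> V=0 FIRE
t=2: input=4 -> V=0 FIRE
t=3: input=1 -> V=7
t=4: input=1 -> V=0 FIRE
t=5: input=2 -> V=0 FIRE
t=6: input=3 -> V=0 FIRE
t=7: input=1 -> V=7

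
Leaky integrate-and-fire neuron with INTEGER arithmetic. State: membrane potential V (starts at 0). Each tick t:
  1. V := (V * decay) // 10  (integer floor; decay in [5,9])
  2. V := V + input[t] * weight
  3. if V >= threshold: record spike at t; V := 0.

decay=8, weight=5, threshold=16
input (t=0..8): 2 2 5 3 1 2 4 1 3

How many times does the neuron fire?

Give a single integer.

Answer: 5

Derivation:
t=0: input=2 -> V=10
t=1: input=2 -> V=0 FIRE
t=2: input=5 -> V=0 FIRE
t=3: input=3 -> V=15
t=4: input=1 -> V=0 FIRE
t=5: input=2 -> V=10
t=6: input=4 -> V=0 FIRE
t=7: input=1 -> V=5
t=8: input=3 -> V=0 FIRE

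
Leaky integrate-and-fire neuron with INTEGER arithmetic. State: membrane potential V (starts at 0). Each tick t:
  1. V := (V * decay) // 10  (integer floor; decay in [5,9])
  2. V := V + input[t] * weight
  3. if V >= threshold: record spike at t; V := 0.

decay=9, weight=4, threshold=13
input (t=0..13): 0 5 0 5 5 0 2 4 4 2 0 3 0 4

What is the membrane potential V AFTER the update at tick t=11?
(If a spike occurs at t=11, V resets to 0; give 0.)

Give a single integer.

t=0: input=0 -> V=0
t=1: input=5 -> V=0 FIRE
t=2: input=0 -> V=0
t=3: input=5 -> V=0 FIRE
t=4: input=5 -> V=0 FIRE
t=5: input=0 -> V=0
t=6: input=2 -> V=8
t=7: input=4 -> V=0 FIRE
t=8: input=4 -> V=0 FIRE
t=9: input=2 -> V=8
t=10: input=0 -> V=7
t=11: input=3 -> V=0 FIRE
t=12: input=0 -> V=0
t=13: input=4 -> V=0 FIRE

Answer: 0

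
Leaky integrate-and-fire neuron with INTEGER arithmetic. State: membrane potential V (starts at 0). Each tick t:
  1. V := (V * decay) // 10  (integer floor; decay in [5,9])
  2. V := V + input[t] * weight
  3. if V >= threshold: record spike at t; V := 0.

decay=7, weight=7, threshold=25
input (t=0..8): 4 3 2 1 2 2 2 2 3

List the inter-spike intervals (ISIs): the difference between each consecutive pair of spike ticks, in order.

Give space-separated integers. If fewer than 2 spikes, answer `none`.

Answer: 2 3 3

Derivation:
t=0: input=4 -> V=0 FIRE
t=1: input=3 -> V=21
t=2: input=2 -> V=0 FIRE
t=3: input=1 -> V=7
t=4: input=2 -> V=18
t=5: input=2 -> V=0 FIRE
t=6: input=2 -> V=14
t=7: input=2 -> V=23
t=8: input=3 -> V=0 FIRE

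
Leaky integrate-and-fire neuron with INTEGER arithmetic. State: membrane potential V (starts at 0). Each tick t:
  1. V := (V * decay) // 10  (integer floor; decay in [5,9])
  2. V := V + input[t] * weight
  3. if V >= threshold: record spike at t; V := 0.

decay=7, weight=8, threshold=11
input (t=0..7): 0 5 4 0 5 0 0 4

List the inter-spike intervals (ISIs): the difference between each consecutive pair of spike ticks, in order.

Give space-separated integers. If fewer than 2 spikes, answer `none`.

Answer: 1 2 3

Derivation:
t=0: input=0 -> V=0
t=1: input=5 -> V=0 FIRE
t=2: input=4 -> V=0 FIRE
t=3: input=0 -> V=0
t=4: input=5 -> V=0 FIRE
t=5: input=0 -> V=0
t=6: input=0 -> V=0
t=7: input=4 -> V=0 FIRE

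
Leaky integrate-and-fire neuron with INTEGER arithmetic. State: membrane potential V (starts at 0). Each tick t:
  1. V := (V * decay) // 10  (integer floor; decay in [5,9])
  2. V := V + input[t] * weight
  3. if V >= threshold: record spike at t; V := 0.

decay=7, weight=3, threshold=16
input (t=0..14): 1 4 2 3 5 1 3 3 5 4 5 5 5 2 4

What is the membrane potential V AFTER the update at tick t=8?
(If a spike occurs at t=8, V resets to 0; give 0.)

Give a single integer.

t=0: input=1 -> V=3
t=1: input=4 -> V=14
t=2: input=2 -> V=15
t=3: input=3 -> V=0 FIRE
t=4: input=5 -> V=15
t=5: input=1 -> V=13
t=6: input=3 -> V=0 FIRE
t=7: input=3 -> V=9
t=8: input=5 -> V=0 FIRE
t=9: input=4 -> V=12
t=10: input=5 -> V=0 FIRE
t=11: input=5 -> V=15
t=12: input=5 -> V=0 FIRE
t=13: input=2 -> V=6
t=14: input=4 -> V=0 FIRE

Answer: 0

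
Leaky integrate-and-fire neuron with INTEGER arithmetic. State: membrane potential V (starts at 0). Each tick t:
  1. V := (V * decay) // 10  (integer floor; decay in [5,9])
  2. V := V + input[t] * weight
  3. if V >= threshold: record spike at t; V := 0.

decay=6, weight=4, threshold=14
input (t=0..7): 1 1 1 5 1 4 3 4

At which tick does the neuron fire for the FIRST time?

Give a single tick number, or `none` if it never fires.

t=0: input=1 -> V=4
t=1: input=1 -> V=6
t=2: input=1 -> V=7
t=3: input=5 -> V=0 FIRE
t=4: input=1 -> V=4
t=5: input=4 -> V=0 FIRE
t=6: input=3 -> V=12
t=7: input=4 -> V=0 FIRE

Answer: 3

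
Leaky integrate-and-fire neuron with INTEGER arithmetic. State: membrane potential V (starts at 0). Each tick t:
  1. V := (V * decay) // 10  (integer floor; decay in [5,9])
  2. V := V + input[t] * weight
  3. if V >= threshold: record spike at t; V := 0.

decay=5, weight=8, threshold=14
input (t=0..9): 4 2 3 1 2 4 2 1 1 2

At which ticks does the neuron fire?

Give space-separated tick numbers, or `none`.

Answer: 0 1 2 4 5 6 9

Derivation:
t=0: input=4 -> V=0 FIRE
t=1: input=2 -> V=0 FIRE
t=2: input=3 -> V=0 FIRE
t=3: input=1 -> V=8
t=4: input=2 -> V=0 FIRE
t=5: input=4 -> V=0 FIRE
t=6: input=2 -> V=0 FIRE
t=7: input=1 -> V=8
t=8: input=1 -> V=12
t=9: input=2 -> V=0 FIRE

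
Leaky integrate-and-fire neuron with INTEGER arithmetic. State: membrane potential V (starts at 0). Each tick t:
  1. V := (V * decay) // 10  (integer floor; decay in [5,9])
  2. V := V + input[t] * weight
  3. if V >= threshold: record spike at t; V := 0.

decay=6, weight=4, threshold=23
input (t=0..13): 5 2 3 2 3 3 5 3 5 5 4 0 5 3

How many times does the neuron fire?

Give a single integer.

t=0: input=5 -> V=20
t=1: input=2 -> V=20
t=2: input=3 -> V=0 FIRE
t=3: input=2 -> V=8
t=4: input=3 -> V=16
t=5: input=3 -> V=21
t=6: input=5 -> V=0 FIRE
t=7: input=3 -> V=12
t=8: input=5 -> V=0 FIRE
t=9: input=5 -> V=20
t=10: input=4 -> V=0 FIRE
t=11: input=0 -> V=0
t=12: input=5 -> V=20
t=13: input=3 -> V=0 FIRE

Answer: 5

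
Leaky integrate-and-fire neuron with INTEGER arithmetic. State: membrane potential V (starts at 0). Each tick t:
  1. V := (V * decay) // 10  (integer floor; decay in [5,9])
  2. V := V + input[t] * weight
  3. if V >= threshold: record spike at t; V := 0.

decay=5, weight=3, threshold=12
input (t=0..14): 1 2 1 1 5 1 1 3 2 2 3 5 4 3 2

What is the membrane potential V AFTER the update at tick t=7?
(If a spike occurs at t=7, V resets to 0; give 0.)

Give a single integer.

Answer: 11

Derivation:
t=0: input=1 -> V=3
t=1: input=2 -> V=7
t=2: input=1 -> V=6
t=3: input=1 -> V=6
t=4: input=5 -> V=0 FIRE
t=5: input=1 -> V=3
t=6: input=1 -> V=4
t=7: input=3 -> V=11
t=8: input=2 -> V=11
t=9: input=2 -> V=11
t=10: input=3 -> V=0 FIRE
t=11: input=5 -> V=0 FIRE
t=12: input=4 -> V=0 FIRE
t=13: input=3 -> V=9
t=14: input=2 -> V=10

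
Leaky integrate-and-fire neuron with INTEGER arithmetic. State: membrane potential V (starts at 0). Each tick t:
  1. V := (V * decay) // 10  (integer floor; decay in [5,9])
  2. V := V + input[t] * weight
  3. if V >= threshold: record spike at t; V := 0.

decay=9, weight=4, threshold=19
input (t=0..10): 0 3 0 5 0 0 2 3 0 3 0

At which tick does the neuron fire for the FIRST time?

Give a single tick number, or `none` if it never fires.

t=0: input=0 -> V=0
t=1: input=3 -> V=12
t=2: input=0 -> V=10
t=3: input=5 -> V=0 FIRE
t=4: input=0 -> V=0
t=5: input=0 -> V=0
t=6: input=2 -> V=8
t=7: input=3 -> V=0 FIRE
t=8: input=0 -> V=0
t=9: input=3 -> V=12
t=10: input=0 -> V=10

Answer: 3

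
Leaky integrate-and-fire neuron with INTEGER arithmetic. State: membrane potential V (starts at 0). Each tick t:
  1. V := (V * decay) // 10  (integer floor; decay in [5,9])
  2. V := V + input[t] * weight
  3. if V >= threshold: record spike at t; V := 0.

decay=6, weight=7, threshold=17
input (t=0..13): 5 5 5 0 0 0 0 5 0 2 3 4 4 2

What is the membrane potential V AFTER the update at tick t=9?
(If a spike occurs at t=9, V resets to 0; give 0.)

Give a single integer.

Answer: 14

Derivation:
t=0: input=5 -> V=0 FIRE
t=1: input=5 -> V=0 FIRE
t=2: input=5 -> V=0 FIRE
t=3: input=0 -> V=0
t=4: input=0 -> V=0
t=5: input=0 -> V=0
t=6: input=0 -> V=0
t=7: input=5 -> V=0 FIRE
t=8: input=0 -> V=0
t=9: input=2 -> V=14
t=10: input=3 -> V=0 FIRE
t=11: input=4 -> V=0 FIRE
t=12: input=4 -> V=0 FIRE
t=13: input=2 -> V=14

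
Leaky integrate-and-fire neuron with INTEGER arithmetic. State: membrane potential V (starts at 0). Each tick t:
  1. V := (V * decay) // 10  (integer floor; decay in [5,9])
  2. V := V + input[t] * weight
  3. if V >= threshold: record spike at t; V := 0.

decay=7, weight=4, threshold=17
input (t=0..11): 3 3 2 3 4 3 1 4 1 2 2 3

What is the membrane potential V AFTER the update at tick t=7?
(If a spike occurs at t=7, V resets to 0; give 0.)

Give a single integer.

Answer: 0

Derivation:
t=0: input=3 -> V=12
t=1: input=3 -> V=0 FIRE
t=2: input=2 -> V=8
t=3: input=3 -> V=0 FIRE
t=4: input=4 -> V=16
t=5: input=3 -> V=0 FIRE
t=6: input=1 -> V=4
t=7: input=4 -> V=0 FIRE
t=8: input=1 -> V=4
t=9: input=2 -> V=10
t=10: input=2 -> V=15
t=11: input=3 -> V=0 FIRE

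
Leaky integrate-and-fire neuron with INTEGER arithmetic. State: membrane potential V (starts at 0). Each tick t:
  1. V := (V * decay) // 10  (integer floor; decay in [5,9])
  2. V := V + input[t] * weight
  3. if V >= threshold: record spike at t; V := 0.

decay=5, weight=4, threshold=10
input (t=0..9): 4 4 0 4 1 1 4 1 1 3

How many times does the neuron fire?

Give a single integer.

Answer: 5

Derivation:
t=0: input=4 -> V=0 FIRE
t=1: input=4 -> V=0 FIRE
t=2: input=0 -> V=0
t=3: input=4 -> V=0 FIRE
t=4: input=1 -> V=4
t=5: input=1 -> V=6
t=6: input=4 -> V=0 FIRE
t=7: input=1 -> V=4
t=8: input=1 -> V=6
t=9: input=3 -> V=0 FIRE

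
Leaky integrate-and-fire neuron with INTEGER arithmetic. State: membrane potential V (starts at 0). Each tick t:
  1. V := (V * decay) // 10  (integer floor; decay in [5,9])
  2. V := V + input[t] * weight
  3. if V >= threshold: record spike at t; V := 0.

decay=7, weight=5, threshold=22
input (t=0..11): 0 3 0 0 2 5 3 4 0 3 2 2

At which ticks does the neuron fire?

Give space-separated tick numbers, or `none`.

Answer: 5 7 11

Derivation:
t=0: input=0 -> V=0
t=1: input=3 -> V=15
t=2: input=0 -> V=10
t=3: input=0 -> V=7
t=4: input=2 -> V=14
t=5: input=5 -> V=0 FIRE
t=6: input=3 -> V=15
t=7: input=4 -> V=0 FIRE
t=8: input=0 -> V=0
t=9: input=3 -> V=15
t=10: input=2 -> V=20
t=11: input=2 -> V=0 FIRE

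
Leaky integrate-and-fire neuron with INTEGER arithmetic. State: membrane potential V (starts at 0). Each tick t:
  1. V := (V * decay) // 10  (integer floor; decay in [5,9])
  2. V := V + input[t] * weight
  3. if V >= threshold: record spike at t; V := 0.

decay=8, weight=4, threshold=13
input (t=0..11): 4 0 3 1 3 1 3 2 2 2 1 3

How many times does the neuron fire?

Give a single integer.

Answer: 6

Derivation:
t=0: input=4 -> V=0 FIRE
t=1: input=0 -> V=0
t=2: input=3 -> V=12
t=3: input=1 -> V=0 FIRE
t=4: input=3 -> V=12
t=5: input=1 -> V=0 FIRE
t=6: input=3 -> V=12
t=7: input=2 -> V=0 FIRE
t=8: input=2 -> V=8
t=9: input=2 -> V=0 FIRE
t=10: input=1 -> V=4
t=11: input=3 -> V=0 FIRE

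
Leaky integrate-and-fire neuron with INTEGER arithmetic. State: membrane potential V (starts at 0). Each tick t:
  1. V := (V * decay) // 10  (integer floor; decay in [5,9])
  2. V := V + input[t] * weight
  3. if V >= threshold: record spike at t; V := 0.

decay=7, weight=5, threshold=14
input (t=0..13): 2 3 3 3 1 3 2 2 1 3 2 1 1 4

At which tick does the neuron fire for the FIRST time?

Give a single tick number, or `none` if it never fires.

t=0: input=2 -> V=10
t=1: input=3 -> V=0 FIRE
t=2: input=3 -> V=0 FIRE
t=3: input=3 -> V=0 FIRE
t=4: input=1 -> V=5
t=5: input=3 -> V=0 FIRE
t=6: input=2 -> V=10
t=7: input=2 -> V=0 FIRE
t=8: input=1 -> V=5
t=9: input=3 -> V=0 FIRE
t=10: input=2 -> V=10
t=11: input=1 -> V=12
t=12: input=1 -> V=13
t=13: input=4 -> V=0 FIRE

Answer: 1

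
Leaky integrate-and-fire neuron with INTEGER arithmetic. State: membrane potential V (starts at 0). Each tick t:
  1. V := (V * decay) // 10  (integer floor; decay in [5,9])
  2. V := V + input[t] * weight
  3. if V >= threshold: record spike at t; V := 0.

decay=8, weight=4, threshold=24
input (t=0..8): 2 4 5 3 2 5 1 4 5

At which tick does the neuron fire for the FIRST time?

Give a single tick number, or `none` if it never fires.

t=0: input=2 -> V=8
t=1: input=4 -> V=22
t=2: input=5 -> V=0 FIRE
t=3: input=3 -> V=12
t=4: input=2 -> V=17
t=5: input=5 -> V=0 FIRE
t=6: input=1 -> V=4
t=7: input=4 -> V=19
t=8: input=5 -> V=0 FIRE

Answer: 2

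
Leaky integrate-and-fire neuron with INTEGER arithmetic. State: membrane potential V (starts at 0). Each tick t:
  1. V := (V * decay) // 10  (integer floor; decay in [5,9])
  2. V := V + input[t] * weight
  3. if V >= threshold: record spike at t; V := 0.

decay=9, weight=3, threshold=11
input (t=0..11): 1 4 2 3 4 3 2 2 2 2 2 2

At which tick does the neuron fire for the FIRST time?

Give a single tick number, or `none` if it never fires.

Answer: 1

Derivation:
t=0: input=1 -> V=3
t=1: input=4 -> V=0 FIRE
t=2: input=2 -> V=6
t=3: input=3 -> V=0 FIRE
t=4: input=4 -> V=0 FIRE
t=5: input=3 -> V=9
t=6: input=2 -> V=0 FIRE
t=7: input=2 -> V=6
t=8: input=2 -> V=0 FIRE
t=9: input=2 -> V=6
t=10: input=2 -> V=0 FIRE
t=11: input=2 -> V=6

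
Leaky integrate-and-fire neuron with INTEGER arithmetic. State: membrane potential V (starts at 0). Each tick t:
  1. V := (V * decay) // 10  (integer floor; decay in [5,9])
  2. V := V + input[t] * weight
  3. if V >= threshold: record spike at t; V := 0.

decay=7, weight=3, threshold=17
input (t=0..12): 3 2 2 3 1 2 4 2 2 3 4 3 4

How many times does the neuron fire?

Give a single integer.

t=0: input=3 -> V=9
t=1: input=2 -> V=12
t=2: input=2 -> V=14
t=3: input=3 -> V=0 FIRE
t=4: input=1 -> V=3
t=5: input=2 -> V=8
t=6: input=4 -> V=0 FIRE
t=7: input=2 -> V=6
t=8: input=2 -> V=10
t=9: input=3 -> V=16
t=10: input=4 -> V=0 FIRE
t=11: input=3 -> V=9
t=12: input=4 -> V=0 FIRE

Answer: 4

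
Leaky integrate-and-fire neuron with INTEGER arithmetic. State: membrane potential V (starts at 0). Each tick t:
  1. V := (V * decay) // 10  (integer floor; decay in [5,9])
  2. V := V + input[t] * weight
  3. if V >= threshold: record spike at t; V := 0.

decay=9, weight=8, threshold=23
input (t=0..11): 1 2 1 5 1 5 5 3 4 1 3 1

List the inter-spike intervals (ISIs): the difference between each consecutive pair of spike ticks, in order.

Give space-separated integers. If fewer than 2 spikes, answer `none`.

t=0: input=1 -> V=8
t=1: input=2 -> V=0 FIRE
t=2: input=1 -> V=8
t=3: input=5 -> V=0 FIRE
t=4: input=1 -> V=8
t=5: input=5 -> V=0 FIRE
t=6: input=5 -> V=0 FIRE
t=7: input=3 -> V=0 FIRE
t=8: input=4 -> V=0 FIRE
t=9: input=1 -> V=8
t=10: input=3 -> V=0 FIRE
t=11: input=1 -> V=8

Answer: 2 2 1 1 1 2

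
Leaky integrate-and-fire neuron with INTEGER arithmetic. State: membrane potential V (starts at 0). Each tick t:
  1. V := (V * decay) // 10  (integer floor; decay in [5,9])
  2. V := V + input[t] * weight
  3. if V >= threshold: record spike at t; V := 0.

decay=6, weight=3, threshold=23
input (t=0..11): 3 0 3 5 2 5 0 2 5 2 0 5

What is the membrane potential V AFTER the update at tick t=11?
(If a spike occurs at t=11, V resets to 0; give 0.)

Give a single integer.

t=0: input=3 -> V=9
t=1: input=0 -> V=5
t=2: input=3 -> V=12
t=3: input=5 -> V=22
t=4: input=2 -> V=19
t=5: input=5 -> V=0 FIRE
t=6: input=0 -> V=0
t=7: input=2 -> V=6
t=8: input=5 -> V=18
t=9: input=2 -> V=16
t=10: input=0 -> V=9
t=11: input=5 -> V=20

Answer: 20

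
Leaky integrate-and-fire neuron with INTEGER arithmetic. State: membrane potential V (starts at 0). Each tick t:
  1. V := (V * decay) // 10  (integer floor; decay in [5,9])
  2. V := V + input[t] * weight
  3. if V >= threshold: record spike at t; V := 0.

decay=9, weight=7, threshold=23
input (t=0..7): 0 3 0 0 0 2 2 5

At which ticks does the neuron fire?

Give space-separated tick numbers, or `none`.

t=0: input=0 -> V=0
t=1: input=3 -> V=21
t=2: input=0 -> V=18
t=3: input=0 -> V=16
t=4: input=0 -> V=14
t=5: input=2 -> V=0 FIRE
t=6: input=2 -> V=14
t=7: input=5 -> V=0 FIRE

Answer: 5 7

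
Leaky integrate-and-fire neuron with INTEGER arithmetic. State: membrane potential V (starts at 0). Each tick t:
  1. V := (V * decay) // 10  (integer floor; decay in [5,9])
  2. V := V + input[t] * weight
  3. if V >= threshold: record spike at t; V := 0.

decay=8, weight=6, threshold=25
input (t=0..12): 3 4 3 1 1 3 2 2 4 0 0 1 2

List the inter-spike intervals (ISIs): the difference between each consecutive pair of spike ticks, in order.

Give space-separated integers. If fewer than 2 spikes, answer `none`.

Answer: 4 3

Derivation:
t=0: input=3 -> V=18
t=1: input=4 -> V=0 FIRE
t=2: input=3 -> V=18
t=3: input=1 -> V=20
t=4: input=1 -> V=22
t=5: input=3 -> V=0 FIRE
t=6: input=2 -> V=12
t=7: input=2 -> V=21
t=8: input=4 -> V=0 FIRE
t=9: input=0 -> V=0
t=10: input=0 -> V=0
t=11: input=1 -> V=6
t=12: input=2 -> V=16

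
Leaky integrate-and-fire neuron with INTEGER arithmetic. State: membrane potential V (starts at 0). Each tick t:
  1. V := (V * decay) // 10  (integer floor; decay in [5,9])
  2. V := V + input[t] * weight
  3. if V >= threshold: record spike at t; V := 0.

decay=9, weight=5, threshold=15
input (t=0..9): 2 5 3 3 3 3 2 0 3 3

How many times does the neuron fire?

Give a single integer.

Answer: 7

Derivation:
t=0: input=2 -> V=10
t=1: input=5 -> V=0 FIRE
t=2: input=3 -> V=0 FIRE
t=3: input=3 -> V=0 FIRE
t=4: input=3 -> V=0 FIRE
t=5: input=3 -> V=0 FIRE
t=6: input=2 -> V=10
t=7: input=0 -> V=9
t=8: input=3 -> V=0 FIRE
t=9: input=3 -> V=0 FIRE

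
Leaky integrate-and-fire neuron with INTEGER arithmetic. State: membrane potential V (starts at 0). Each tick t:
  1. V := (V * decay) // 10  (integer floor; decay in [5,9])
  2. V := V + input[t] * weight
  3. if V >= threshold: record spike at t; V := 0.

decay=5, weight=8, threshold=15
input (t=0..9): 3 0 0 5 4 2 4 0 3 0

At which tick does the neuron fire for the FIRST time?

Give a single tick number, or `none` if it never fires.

Answer: 0

Derivation:
t=0: input=3 -> V=0 FIRE
t=1: input=0 -> V=0
t=2: input=0 -> V=0
t=3: input=5 -> V=0 FIRE
t=4: input=4 -> V=0 FIRE
t=5: input=2 -> V=0 FIRE
t=6: input=4 -> V=0 FIRE
t=7: input=0 -> V=0
t=8: input=3 -> V=0 FIRE
t=9: input=0 -> V=0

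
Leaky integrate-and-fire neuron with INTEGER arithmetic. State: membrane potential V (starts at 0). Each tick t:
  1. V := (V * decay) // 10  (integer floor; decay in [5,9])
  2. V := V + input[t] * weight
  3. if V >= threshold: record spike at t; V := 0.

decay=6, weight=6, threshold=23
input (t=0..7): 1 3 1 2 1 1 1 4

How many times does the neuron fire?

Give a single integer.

Answer: 1

Derivation:
t=0: input=1 -> V=6
t=1: input=3 -> V=21
t=2: input=1 -> V=18
t=3: input=2 -> V=22
t=4: input=1 -> V=19
t=5: input=1 -> V=17
t=6: input=1 -> V=16
t=7: input=4 -> V=0 FIRE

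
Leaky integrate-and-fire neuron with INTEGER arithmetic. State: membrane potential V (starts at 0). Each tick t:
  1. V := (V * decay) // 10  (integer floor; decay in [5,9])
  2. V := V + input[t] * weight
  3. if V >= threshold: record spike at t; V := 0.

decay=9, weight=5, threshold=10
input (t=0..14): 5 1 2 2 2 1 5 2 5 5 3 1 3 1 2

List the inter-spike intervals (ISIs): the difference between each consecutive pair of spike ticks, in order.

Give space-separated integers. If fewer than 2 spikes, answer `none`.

Answer: 2 1 1 2 1 1 1 1 2 2

Derivation:
t=0: input=5 -> V=0 FIRE
t=1: input=1 -> V=5
t=2: input=2 -> V=0 FIRE
t=3: input=2 -> V=0 FIRE
t=4: input=2 -> V=0 FIRE
t=5: input=1 -> V=5
t=6: input=5 -> V=0 FIRE
t=7: input=2 -> V=0 FIRE
t=8: input=5 -> V=0 FIRE
t=9: input=5 -> V=0 FIRE
t=10: input=3 -> V=0 FIRE
t=11: input=1 -> V=5
t=12: input=3 -> V=0 FIRE
t=13: input=1 -> V=5
t=14: input=2 -> V=0 FIRE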